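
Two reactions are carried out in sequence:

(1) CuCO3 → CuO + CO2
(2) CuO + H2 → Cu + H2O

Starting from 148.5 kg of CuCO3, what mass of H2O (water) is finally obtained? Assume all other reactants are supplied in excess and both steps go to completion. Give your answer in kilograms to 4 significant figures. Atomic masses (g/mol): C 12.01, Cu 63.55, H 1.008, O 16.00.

M(CuCO3) = 63.55 + 12.01 + 3(16.00) = 123.56 g/mol.
M(H2O) = 2(1.008) + 16.00 = 18.016 g/mol.
148.5 kg = 148500 g.
n(CuCO3) = 148500 / 123.56 = 1201.8 mol.
Step 1 gives a 1:1 ratio of CuCO3 to CuO, so n(CuO) = 1201.8 mol.
In step 2 the CuO:H2O ratio is 1:1, so n(H2O) = 1201.8 mol.
Mass of H2O = 1201.8 × 18.016 = 21652 g = 21.65 kg.

21.65 kg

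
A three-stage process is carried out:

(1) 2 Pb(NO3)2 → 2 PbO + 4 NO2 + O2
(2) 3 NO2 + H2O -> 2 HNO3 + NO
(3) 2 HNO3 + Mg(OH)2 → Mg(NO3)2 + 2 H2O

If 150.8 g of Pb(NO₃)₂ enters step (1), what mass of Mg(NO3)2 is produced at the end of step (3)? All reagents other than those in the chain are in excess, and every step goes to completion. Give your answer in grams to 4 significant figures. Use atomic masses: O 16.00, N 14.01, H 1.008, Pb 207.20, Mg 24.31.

M(Pb(NO3)2) = 207.20 + 2(14.01) + 6(16.00) = 331.22 g/mol.
M(Mg(NO3)2) = 24.31 + 2(14.01) + 6(16.00) = 148.33 g/mol.
n(Pb(NO3)2) = 150.8 / 331.22 = 0.45529 mol.
Reaction (1): Pb(NO3)2→NO2 ratio 2:4 ⇒ n(NO2) = 0.91057 mol.
Reaction (2): NO2→HNO3 ratio 3:2 ⇒ n(HNO3) = 0.60705 mol.
Reaction (3): HNO3→Mg(NO3)2 ratio 2:1 ⇒ n(Mg(NO3)2) = 0.30352 mol.
Mass of Mg(NO3)2 = 0.30352 × 148.33 = 45.022 g.

45.02 g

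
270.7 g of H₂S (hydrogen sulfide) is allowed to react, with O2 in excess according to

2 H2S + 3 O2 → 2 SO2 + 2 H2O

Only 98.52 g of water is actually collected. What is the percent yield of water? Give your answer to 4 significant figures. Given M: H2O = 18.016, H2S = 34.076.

n(H2S) = 270.70 g / 34.076 g/mol = 7.9440 mol.
From the equation the H2S:H2O mole ratio is 2:2, so n(H2O) = 7.9440 × 2/2 = 7.9440 mol.
Mass of H2O = 7.9440 mol × 18.016 g/mol = 143.12 g.
This is the theoretical yield. Percent yield = 98.52 g / 143.12 g × 100% = 68.838%.

68.84 %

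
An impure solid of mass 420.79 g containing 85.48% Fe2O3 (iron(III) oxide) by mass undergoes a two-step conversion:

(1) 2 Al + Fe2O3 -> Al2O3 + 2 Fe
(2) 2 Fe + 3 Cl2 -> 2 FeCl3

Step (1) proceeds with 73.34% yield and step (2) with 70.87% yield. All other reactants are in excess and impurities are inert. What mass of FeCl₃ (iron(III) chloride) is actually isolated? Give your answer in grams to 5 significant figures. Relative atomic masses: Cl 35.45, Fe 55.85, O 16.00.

379.76 g

Pure Fe2O3 = 420.79 × 0.8548 = 359.691 g.
M(Fe2O3) = 2(55.85) + 3(16.00) = 159.70 g/mol.
M(FeCl3) = 55.85 + 3(35.45) = 162.20 g/mol.
n(Fe2O3) = 359.691 / 159.70 = 2.25229 mol.
Step 1 (Fe2O3:Fe = 1:2): theoretical n(Fe) = 4.50459 mol; at 73.34% yield, n(Fe) = 3.30366 mol.
Step 2 (Fe:FeCl3 = 2:2): theoretical n(FeCl3) = 3.30366 mol, so theoretical mass = 3.30366 × 162.20 = 535.854 g.
At 70.87% yield, actual mass of FeCl3 = 535.854 × 0.7087 = 379.760 g.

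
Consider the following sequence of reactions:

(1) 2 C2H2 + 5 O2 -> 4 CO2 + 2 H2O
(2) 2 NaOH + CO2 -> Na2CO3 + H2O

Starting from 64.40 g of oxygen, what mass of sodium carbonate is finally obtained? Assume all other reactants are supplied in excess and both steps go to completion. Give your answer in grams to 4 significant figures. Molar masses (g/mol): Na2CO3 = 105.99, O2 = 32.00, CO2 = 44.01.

170.6 g

n(O2) = 64.400 / 32.00 = 2.0125 mol.
Step 1 gives a 5:4 ratio of O2 to CO2, so n(CO2) = 1.6100 mol.
In step 2 the CO2:Na2CO3 ratio is 1:1, so n(Na2CO3) = 1.6100 mol.
Mass of Na2CO3 = 1.6100 × 105.99 = 170.64 g.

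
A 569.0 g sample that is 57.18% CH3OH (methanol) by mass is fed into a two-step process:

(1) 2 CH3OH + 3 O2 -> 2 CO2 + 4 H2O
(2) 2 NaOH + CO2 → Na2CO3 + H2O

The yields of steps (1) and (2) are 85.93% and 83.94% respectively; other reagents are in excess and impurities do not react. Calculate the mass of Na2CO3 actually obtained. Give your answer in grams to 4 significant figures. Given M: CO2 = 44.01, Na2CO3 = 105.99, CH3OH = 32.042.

776.3 g

Pure CH3OH = 569.0 × 0.5718 = 325.35 g.
n(CH3OH) = 325.35 / 32.042 = 10.154 mol.
Step 1 (CH3OH:CO2 = 2:2): theoretical n(CO2) = 10.154 mol; at 85.93% yield, n(CO2) = 8.7253 mol.
Step 2 (CO2:Na2CO3 = 1:1): theoretical n(Na2CO3) = 8.7253 mol, so theoretical mass = 8.7253 × 105.99 = 924.80 g.
At 83.94% yield, actual mass of Na2CO3 = 924.80 × 0.8394 = 776.27 g.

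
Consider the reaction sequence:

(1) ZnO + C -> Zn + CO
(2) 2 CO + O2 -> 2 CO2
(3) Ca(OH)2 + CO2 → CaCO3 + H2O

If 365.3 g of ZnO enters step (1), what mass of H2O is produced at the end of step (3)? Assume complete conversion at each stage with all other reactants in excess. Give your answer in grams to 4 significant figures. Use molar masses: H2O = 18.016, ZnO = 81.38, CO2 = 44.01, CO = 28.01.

n(ZnO) = 365.3 / 81.38 = 4.4888 mol.
Reaction (1): ZnO→CO ratio 1:1 ⇒ n(CO) = 4.4888 mol.
Reaction (2): CO→CO2 ratio 2:2 ⇒ n(CO2) = 4.4888 mol.
Reaction (3): CO2→H2O ratio 1:1 ⇒ n(H2O) = 4.4888 mol.
Mass of H2O = 4.4888 × 18.016 = 80.871 g.

80.87 g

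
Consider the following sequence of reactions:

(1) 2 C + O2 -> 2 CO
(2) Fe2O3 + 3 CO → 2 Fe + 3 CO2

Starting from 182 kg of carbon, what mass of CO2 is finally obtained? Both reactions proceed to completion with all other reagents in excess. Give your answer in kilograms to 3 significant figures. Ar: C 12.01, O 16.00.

667 kg

M(C) = 12.01 g/mol.
M(CO2) = 12.01 + 2(16.00) = 44.01 g/mol.
182 kg = 182000 g.
n(C) = 182000 / 12.01 = 15150 mol.
Step 1 gives a 2:2 ratio of C to CO, so n(CO) = 15150 mol.
In step 2 the CO:CO2 ratio is 3:3, so n(CO2) = 15150 mol.
Mass of CO2 = 15150 × 44.01 = 666900 g = 667 kg.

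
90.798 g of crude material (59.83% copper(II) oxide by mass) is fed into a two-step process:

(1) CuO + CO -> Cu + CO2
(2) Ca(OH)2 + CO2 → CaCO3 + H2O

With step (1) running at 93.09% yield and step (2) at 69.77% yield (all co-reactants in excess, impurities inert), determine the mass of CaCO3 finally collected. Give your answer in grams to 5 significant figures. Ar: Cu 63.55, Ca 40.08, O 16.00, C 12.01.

44.393 g

Pure CuO = 90.798 × 0.5983 = 54.3244 g.
M(CuO) = 63.55 + 16.00 = 79.55 g/mol.
M(CaCO3) = 40.08 + 12.01 + 3(16.00) = 100.09 g/mol.
n(CuO) = 54.3244 / 79.55 = 0.682897 mol.
Step 1 (CuO:CO2 = 1:1): theoretical n(CO2) = 0.682897 mol; at 93.09% yield, n(CO2) = 0.635709 mol.
Step 2 (CO2:CaCO3 = 1:1): theoretical n(CaCO3) = 0.635709 mol, so theoretical mass = 0.635709 × 100.09 = 63.6281 g.
At 69.77% yield, actual mass of CaCO3 = 63.6281 × 0.6977 = 44.3933 g.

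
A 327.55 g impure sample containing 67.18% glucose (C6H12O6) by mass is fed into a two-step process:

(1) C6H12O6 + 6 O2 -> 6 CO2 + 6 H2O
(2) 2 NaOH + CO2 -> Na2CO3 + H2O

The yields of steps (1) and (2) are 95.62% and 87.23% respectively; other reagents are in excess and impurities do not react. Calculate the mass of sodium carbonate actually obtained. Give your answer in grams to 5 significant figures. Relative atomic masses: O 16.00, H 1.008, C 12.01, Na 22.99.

647.89 g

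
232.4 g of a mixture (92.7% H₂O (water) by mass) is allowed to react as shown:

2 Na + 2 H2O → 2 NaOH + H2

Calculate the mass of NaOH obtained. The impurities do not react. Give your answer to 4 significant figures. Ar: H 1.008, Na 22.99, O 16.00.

478.3 g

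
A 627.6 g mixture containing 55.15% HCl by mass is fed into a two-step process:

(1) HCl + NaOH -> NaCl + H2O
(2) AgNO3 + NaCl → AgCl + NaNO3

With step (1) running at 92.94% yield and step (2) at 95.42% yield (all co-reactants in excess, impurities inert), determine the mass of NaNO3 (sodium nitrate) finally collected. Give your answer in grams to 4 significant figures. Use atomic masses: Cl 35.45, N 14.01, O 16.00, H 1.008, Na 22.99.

Pure HCl = 627.6 × 0.5515 = 346.12 g.
M(HCl) = 1.008 + 35.45 = 36.458 g/mol.
M(NaNO3) = 22.99 + 14.01 + 3(16.00) = 85.00 g/mol.
n(HCl) = 346.12 / 36.458 = 9.4937 mol.
Step 1 (HCl:NaCl = 1:1): theoretical n(NaCl) = 9.4937 mol; at 92.94% yield, n(NaCl) = 8.8234 mol.
Step 2 (NaCl:NaNO3 = 1:1): theoretical n(NaNO3) = 8.8234 mol, so theoretical mass = 8.8234 × 85.00 = 749.99 g.
At 95.42% yield, actual mass of NaNO3 = 749.99 × 0.9542 = 715.64 g.

715.6 g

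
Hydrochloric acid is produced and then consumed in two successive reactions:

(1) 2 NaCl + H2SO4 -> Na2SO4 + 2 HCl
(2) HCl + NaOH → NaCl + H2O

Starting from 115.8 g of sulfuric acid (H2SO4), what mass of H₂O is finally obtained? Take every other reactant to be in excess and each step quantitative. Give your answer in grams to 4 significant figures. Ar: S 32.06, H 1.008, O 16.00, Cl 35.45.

42.54 g

M(H2SO4) = 2(1.008) + 32.06 + 4(16.00) = 98.076 g/mol.
M(H2O) = 2(1.008) + 16.00 = 18.016 g/mol.
n(H2SO4) = 115.80 / 98.076 = 1.1807 mol.
Step 1 gives a 1:2 ratio of H2SO4 to HCl, so n(HCl) = 2.3614 mol.
In step 2 the HCl:H2O ratio is 1:1, so n(H2O) = 2.3614 mol.
Mass of H2O = 2.3614 × 18.016 = 42.544 g.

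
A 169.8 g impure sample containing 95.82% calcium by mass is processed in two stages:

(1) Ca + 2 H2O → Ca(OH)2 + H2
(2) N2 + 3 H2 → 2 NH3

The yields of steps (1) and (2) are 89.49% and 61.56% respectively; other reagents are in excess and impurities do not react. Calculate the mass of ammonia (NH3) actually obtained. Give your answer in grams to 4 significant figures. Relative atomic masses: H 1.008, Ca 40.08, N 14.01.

25.40 g

Pure Ca = 169.8 × 0.9582 = 162.70 g.
M(Ca) = 40.08 g/mol.
M(NH3) = 14.01 + 3(1.008) = 17.034 g/mol.
n(Ca) = 162.70 / 40.08 = 4.0594 mol.
Step 1 (Ca:H2 = 1:1): theoretical n(H2) = 4.0594 mol; at 89.49% yield, n(H2) = 3.6328 mol.
Step 2 (H2:NH3 = 3:2): theoretical n(NH3) = 2.4219 mol, so theoretical mass = 2.4219 × 17.034 = 41.254 g.
At 61.56% yield, actual mass of NH3 = 41.254 × 0.6156 = 25.396 g.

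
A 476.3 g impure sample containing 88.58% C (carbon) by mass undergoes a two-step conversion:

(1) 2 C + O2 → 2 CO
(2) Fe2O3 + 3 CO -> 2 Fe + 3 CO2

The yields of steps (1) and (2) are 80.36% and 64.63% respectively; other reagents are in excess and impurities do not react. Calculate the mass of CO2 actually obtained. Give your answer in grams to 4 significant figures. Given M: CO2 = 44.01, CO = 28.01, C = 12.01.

Pure C = 476.3 × 0.8858 = 421.91 g.
n(C) = 421.91 / 12.01 = 35.130 mol.
Step 1 (C:CO = 2:2): theoretical n(CO) = 35.130 mol; at 80.36% yield, n(CO) = 28.230 mol.
Step 2 (CO:CO2 = 3:3): theoretical n(CO2) = 28.230 mol, so theoretical mass = 28.230 × 44.01 = 1242.4 g.
At 64.63% yield, actual mass of CO2 = 1242.4 × 0.6463 = 802.97 g.

803.0 g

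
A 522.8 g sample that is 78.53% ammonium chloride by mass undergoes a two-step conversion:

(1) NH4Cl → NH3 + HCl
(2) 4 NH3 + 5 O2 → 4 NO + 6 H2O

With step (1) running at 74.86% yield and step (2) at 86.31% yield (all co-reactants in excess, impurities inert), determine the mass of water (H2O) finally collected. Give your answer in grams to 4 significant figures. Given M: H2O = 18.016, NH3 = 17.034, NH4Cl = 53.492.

134.0 g

Pure NH4Cl = 522.8 × 0.7853 = 410.55 g.
n(NH4Cl) = 410.55 / 53.492 = 7.6751 mol.
Step 1 (NH4Cl:NH3 = 1:1): theoretical n(NH3) = 7.6751 mol; at 74.86% yield, n(NH3) = 5.7456 mol.
Step 2 (NH3:H2O = 4:6): theoretical n(H2O) = 8.6183 mol, so theoretical mass = 8.6183 × 18.016 = 155.27 g.
At 86.31% yield, actual mass of H2O = 155.27 × 0.8631 = 134.01 g.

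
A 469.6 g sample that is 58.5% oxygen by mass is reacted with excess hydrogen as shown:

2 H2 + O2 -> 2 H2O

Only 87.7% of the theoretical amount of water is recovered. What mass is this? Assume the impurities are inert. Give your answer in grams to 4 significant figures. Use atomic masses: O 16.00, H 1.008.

Pure O2 available = 469.6 g × 0.585 = 274.72 g.
M(O2) = 2(16.00) = 32.00 g/mol.
M(H2O) = 2(1.008) + 16.00 = 18.016 g/mol.
n(O2) = 274.72 g / 32.00 g/mol = 8.5849 mol.
From the equation the O2:H2O mole ratio is 1:2, so n(H2O) = 8.5849 × 2/1 = 17.170 mol.
Mass of H2O = 17.170 mol × 18.016 g/mol = 309.33 g.
Actual mass collected = 309.33 g × 0.877 = 271.28 g.

271.3 g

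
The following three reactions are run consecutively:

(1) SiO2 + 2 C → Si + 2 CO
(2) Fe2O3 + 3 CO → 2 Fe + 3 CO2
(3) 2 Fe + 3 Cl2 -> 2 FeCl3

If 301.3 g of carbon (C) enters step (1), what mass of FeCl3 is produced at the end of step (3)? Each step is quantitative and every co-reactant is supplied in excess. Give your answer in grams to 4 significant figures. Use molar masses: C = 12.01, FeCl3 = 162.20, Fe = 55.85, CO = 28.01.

2713 g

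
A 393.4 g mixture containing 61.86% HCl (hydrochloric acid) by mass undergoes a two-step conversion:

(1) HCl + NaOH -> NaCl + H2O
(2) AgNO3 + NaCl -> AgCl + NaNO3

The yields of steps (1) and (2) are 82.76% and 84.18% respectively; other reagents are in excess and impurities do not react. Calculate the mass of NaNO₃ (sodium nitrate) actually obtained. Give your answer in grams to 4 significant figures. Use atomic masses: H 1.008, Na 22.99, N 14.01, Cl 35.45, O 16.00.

Pure HCl = 393.4 × 0.6186 = 243.36 g.
M(HCl) = 1.008 + 35.45 = 36.458 g/mol.
M(NaNO3) = 22.99 + 14.01 + 3(16.00) = 85.00 g/mol.
n(HCl) = 243.36 / 36.458 = 6.6750 mol.
Step 1 (HCl:NaCl = 1:1): theoretical n(NaCl) = 6.6750 mol; at 82.76% yield, n(NaCl) = 5.5242 mol.
Step 2 (NaCl:NaNO3 = 1:1): theoretical n(NaNO3) = 5.5242 mol, so theoretical mass = 5.5242 × 85.00 = 469.56 g.
At 84.18% yield, actual mass of NaNO3 = 469.56 × 0.8418 = 395.28 g.

395.3 g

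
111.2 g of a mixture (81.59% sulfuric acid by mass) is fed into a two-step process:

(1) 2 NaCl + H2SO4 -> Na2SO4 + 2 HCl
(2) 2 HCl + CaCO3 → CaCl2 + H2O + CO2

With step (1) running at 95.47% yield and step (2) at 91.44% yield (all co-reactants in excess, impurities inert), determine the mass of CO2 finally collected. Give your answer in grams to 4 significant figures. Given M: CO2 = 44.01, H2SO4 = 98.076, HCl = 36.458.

35.54 g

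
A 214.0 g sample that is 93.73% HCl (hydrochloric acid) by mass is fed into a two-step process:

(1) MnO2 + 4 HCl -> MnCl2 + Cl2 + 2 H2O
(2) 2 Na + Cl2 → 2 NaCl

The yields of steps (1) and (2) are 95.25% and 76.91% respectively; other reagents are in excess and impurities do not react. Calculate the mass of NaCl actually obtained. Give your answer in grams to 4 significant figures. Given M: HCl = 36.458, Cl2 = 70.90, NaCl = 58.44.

117.8 g

Pure HCl = 214.0 × 0.9373 = 200.58 g.
n(HCl) = 200.58 / 36.458 = 5.5017 mol.
Step 1 (HCl:Cl2 = 4:1): theoretical n(Cl2) = 1.3754 mol; at 95.25% yield, n(Cl2) = 1.3101 mol.
Step 2 (Cl2:NaCl = 1:2): theoretical n(NaCl) = 2.6202 mol, so theoretical mass = 2.6202 × 58.44 = 153.12 g.
At 76.91% yield, actual mass of NaCl = 153.12 × 0.7691 = 117.77 g.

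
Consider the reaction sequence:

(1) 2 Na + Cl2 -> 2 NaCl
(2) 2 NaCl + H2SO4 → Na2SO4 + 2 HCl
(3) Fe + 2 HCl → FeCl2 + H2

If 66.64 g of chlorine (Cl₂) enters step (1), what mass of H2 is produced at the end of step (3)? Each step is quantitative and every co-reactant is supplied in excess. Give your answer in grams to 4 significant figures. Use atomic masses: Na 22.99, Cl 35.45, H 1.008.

M(Cl2) = 2(35.45) = 70.90 g/mol.
M(H2) = 2(1.008) = 2.016 g/mol.
n(Cl2) = 66.64 / 70.90 = 0.93992 mol.
Reaction (1): Cl2→NaCl ratio 1:2 ⇒ n(NaCl) = 1.8798 mol.
Reaction (2): NaCl→HCl ratio 2:2 ⇒ n(HCl) = 1.8798 mol.
Reaction (3): HCl→H2 ratio 2:1 ⇒ n(H2) = 0.93992 mol.
Mass of H2 = 0.93992 × 2.016 = 1.8949 g.

1.895 g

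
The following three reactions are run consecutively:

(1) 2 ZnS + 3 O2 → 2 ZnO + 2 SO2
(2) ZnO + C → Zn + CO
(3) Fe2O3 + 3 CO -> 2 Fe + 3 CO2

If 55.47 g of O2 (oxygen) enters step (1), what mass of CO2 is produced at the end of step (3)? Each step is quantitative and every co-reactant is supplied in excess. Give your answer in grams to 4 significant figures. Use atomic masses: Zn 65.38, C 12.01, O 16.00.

50.86 g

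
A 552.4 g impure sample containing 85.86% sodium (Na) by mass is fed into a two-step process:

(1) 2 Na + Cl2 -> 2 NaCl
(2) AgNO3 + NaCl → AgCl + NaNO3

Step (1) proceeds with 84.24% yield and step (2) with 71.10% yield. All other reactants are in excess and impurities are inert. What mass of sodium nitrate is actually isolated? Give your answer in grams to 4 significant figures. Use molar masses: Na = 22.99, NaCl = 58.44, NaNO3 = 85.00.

1050 g

Pure Na = 552.4 × 0.8586 = 474.29 g.
n(Na) = 474.29 / 22.99 = 20.630 mol.
Step 1 (Na:NaCl = 2:2): theoretical n(NaCl) = 20.630 mol; at 84.24% yield, n(NaCl) = 17.379 mol.
Step 2 (NaCl:NaNO3 = 1:1): theoretical n(NaNO3) = 17.379 mol, so theoretical mass = 17.379 × 85.00 = 1477.2 g.
At 71.10% yield, actual mass of NaNO3 = 1477.2 × 0.7110 = 1050.3 g.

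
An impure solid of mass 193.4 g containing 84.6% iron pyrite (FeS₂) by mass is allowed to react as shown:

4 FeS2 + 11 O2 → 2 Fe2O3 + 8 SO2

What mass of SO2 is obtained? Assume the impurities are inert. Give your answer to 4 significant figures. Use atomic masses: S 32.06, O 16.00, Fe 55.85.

174.7 g

Mass of pure FeS2 = 193.4 g × 0.846 = 163.62 g.
M(FeS2) = 55.85 + 2(32.06) = 119.97 g/mol.
M(SO2) = 32.06 + 2(16.00) = 64.06 g/mol.
n(FeS2) = 163.62 g / 119.97 g/mol = 1.3638 mol.
From the equation the FeS2:SO2 mole ratio is 4:8, so n(SO2) = 1.3638 × 8/4 = 2.7276 mol.
Mass of SO2 = 2.7276 mol × 64.06 g/mol = 174.73 g.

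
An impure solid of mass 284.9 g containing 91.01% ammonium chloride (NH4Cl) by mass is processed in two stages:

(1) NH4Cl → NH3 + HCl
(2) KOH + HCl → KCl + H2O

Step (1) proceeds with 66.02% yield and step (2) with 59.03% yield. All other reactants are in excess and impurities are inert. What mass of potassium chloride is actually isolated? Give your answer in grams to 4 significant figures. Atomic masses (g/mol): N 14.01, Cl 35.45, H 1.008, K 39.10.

140.8 g

Pure NH4Cl = 284.9 × 0.9101 = 259.29 g.
M(NH4Cl) = 14.01 + 4(1.008) + 35.45 = 53.492 g/mol.
M(KCl) = 39.10 + 35.45 = 74.55 g/mol.
n(NH4Cl) = 259.29 / 53.492 = 4.8472 mol.
Step 1 (NH4Cl:HCl = 1:1): theoretical n(HCl) = 4.8472 mol; at 66.02% yield, n(HCl) = 3.2001 mol.
Step 2 (HCl:KCl = 1:1): theoretical n(KCl) = 3.2001 mol, so theoretical mass = 3.2001 × 74.55 = 238.57 g.
At 59.03% yield, actual mass of KCl = 238.57 × 0.5903 = 140.83 g.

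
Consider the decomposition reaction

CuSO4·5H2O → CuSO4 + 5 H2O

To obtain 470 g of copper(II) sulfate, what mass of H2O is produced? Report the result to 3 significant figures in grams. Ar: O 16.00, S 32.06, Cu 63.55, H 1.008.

265 g

M(CuSO4) = 63.55 + 32.06 + 4(16.00) = 159.61 g/mol.
M(H2O) = 2(1.008) + 16.00 = 18.016 g/mol.
n(CuSO4) = 470.0 g / 159.61 g/mol = 2.945 mol.
From the equation the CuSO4:H2O mole ratio is 1:5, so n(H2O) = 2.945 × 5/1 = 14.72 mol.
Mass of H2O = 14.72 mol × 18.016 g/mol = 265.3 g.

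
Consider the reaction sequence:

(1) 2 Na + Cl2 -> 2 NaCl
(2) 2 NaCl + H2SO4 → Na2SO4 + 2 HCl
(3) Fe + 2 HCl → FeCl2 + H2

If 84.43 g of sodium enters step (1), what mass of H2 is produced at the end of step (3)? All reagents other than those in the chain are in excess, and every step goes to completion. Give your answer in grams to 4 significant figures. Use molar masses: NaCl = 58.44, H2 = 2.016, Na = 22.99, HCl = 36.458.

3.702 g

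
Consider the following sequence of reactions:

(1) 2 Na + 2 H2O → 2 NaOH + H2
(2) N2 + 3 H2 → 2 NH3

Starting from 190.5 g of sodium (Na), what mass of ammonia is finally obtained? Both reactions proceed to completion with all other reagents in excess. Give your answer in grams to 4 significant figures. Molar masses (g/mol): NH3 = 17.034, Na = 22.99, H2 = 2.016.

47.05 g

n(Na) = 190.50 / 22.99 = 8.2862 mol.
Step 1 gives a 2:1 ratio of Na to H2, so n(H2) = 4.1431 mol.
In step 2 the H2:NH3 ratio is 3:2, so n(NH3) = 2.7621 mol.
Mass of NH3 = 2.7621 × 17.034 = 47.049 g.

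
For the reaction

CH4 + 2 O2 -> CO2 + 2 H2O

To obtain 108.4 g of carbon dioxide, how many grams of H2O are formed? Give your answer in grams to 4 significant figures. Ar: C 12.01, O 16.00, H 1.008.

M(CO2) = 12.01 + 2(16.00) = 44.01 g/mol.
M(H2O) = 2(1.008) + 16.00 = 18.016 g/mol.
n(CO2) = 108.40 g / 44.01 g/mol = 2.4631 mol.
From the equation the CO2:H2O mole ratio is 1:2, so n(H2O) = 2.4631 × 2/1 = 4.9262 mol.
Mass of H2O = 4.9262 mol × 18.016 g/mol = 88.750 g.

88.75 g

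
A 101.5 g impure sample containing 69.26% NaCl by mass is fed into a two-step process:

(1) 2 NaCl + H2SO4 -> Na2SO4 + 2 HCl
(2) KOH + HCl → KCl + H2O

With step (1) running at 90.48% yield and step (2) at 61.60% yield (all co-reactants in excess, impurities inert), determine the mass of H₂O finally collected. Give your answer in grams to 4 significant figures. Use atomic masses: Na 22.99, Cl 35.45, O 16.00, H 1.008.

12.08 g

Pure NaCl = 101.5 × 0.6926 = 70.299 g.
M(NaCl) = 22.99 + 35.45 = 58.44 g/mol.
M(H2O) = 2(1.008) + 16.00 = 18.016 g/mol.
n(NaCl) = 70.299 / 58.44 = 1.2029 mol.
Step 1 (NaCl:HCl = 2:2): theoretical n(HCl) = 1.2029 mol; at 90.48% yield, n(HCl) = 1.0884 mol.
Step 2 (HCl:H2O = 1:1): theoretical n(H2O) = 1.0884 mol, so theoretical mass = 1.0884 × 18.016 = 19.609 g.
At 61.60% yield, actual mass of H2O = 19.609 × 0.6160 = 12.079 g.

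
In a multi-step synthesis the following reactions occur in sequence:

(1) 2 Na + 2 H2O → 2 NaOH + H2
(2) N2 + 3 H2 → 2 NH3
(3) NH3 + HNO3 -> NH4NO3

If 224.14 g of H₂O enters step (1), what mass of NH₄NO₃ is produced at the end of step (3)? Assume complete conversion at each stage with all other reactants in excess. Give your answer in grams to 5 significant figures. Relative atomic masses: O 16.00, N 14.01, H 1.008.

M(H2O) = 2(1.008) + 16.00 = 18.016 g/mol.
M(NH4NO3) = 2(14.01) + 4(1.008) + 3(16.00) = 80.052 g/mol.
n(H2O) = 224.14 / 18.016 = 12.4412 mol.
Reaction (1): H2O→H2 ratio 2:1 ⇒ n(H2) = 6.22058 mol.
Reaction (2): H2→NH3 ratio 3:2 ⇒ n(NH3) = 4.14705 mol.
Reaction (3): NH3→NH4NO3 ratio 1:1 ⇒ n(NH4NO3) = 4.14705 mol.
Mass of NH4NO3 = 4.14705 × 80.052 = 331.980 g.

331.98 g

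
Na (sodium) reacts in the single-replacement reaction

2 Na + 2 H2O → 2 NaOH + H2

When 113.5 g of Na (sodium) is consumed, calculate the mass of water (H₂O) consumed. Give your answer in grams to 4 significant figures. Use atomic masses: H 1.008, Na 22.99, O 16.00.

M(Na) = 22.99 g/mol.
M(H2O) = 2(1.008) + 16.00 = 18.016 g/mol.
n(Na) = 113.50 g / 22.99 g/mol = 4.9369 mol.
From the equation the Na:H2O mole ratio is 2:2, so n(H2O) = 4.9369 × 2/2 = 4.9369 mol.
Mass of H2O = 4.9369 mol × 18.016 g/mol = 88.944 g.

88.94 g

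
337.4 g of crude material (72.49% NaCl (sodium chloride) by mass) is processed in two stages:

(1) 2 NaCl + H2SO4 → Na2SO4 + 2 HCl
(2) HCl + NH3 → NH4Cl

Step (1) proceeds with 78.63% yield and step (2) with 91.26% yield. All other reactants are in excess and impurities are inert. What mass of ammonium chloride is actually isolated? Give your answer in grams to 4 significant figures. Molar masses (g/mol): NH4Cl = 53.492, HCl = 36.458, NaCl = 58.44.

Pure NaCl = 337.4 × 0.7249 = 244.58 g.
n(NaCl) = 244.58 / 58.44 = 4.1852 mol.
Step 1 (NaCl:HCl = 2:2): theoretical n(HCl) = 4.1852 mol; at 78.63% yield, n(HCl) = 3.2908 mol.
Step 2 (HCl:NH4Cl = 1:1): theoretical n(NH4Cl) = 3.2908 mol, so theoretical mass = 3.2908 × 53.492 = 176.03 g.
At 91.26% yield, actual mass of NH4Cl = 176.03 × 0.9126 = 160.65 g.

160.6 g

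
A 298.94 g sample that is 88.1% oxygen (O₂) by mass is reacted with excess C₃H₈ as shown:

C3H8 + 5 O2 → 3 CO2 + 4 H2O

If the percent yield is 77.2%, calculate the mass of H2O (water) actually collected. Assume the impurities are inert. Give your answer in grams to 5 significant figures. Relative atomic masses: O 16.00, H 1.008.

91.575 g

Pure O2 available = 298.94 g × 0.881 = 263.366 g.
M(O2) = 2(16.00) = 32.00 g/mol.
M(H2O) = 2(1.008) + 16.00 = 18.016 g/mol.
n(O2) = 263.366 g / 32.00 g/mol = 8.23019 mol.
From the equation the O2:H2O mole ratio is 5:4, so n(H2O) = 8.23019 × 4/5 = 6.58415 mol.
Mass of H2O = 6.58415 mol × 18.016 g/mol = 118.620 g.
Actual mass collected = 118.620 g × 0.772 = 91.5747 g.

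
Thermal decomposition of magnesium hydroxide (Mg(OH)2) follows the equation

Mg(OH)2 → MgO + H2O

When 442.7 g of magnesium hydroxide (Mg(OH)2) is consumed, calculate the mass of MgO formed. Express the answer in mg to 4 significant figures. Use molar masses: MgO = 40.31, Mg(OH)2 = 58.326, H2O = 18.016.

306000 mg

n(Mg(OH)2) = 442.70 g / 58.326 g/mol = 7.5901 mol.
From the equation the Mg(OH)2:MgO mole ratio is 1:1, so n(MgO) = 7.5901 × 1/1 = 7.5901 mol.
Mass of MgO = 7.5901 mol × 40.31 g/mol = 305.96 g.
Converting to mg: 305.96 g = 306000 mg.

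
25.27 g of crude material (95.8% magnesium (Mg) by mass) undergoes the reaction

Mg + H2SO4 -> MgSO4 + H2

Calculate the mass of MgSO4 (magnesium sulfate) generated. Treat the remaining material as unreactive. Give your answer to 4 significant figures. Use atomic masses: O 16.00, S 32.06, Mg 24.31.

119.9 g

Mass of pure Mg = 25.27 g × 0.958 = 24.209 g.
M(Mg) = 24.31 g/mol.
M(MgSO4) = 24.31 + 32.06 + 4(16.00) = 120.37 g/mol.
n(Mg) = 24.209 g / 24.31 g/mol = 0.99583 mol.
From the equation the Mg:MgSO4 mole ratio is 1:1, so n(MgSO4) = 0.99583 × 1/1 = 0.99583 mol.
Mass of MgSO4 = 0.99583 mol × 120.37 g/mol = 119.87 g.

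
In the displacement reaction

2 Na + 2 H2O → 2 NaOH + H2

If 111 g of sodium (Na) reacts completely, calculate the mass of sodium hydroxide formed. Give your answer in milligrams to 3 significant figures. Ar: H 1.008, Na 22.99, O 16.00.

193000 mg

M(Na) = 22.99 g/mol.
M(NaOH) = 22.99 + 16.00 + 1.008 = 39.998 g/mol.
n(Na) = 111.0 g / 22.99 g/mol = 4.828 mol.
From the equation the Na:NaOH mole ratio is 2:2, so n(NaOH) = 4.828 × 2/2 = 4.828 mol.
Mass of NaOH = 4.828 mol × 39.998 g/mol = 193.1 g.
Converting to mg: 193.1 g = 193000 mg.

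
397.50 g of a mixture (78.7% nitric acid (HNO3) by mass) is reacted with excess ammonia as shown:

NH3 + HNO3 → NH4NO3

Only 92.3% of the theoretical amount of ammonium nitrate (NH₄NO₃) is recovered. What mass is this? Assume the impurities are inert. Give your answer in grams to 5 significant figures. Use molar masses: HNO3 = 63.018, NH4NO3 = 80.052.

366.79 g

Pure HNO3 available = 397.50 g × 0.787 = 312.832 g.
n(HNO3) = 312.832 g / 63.018 g/mol = 4.96418 mol.
From the equation the HNO3:NH4NO3 mole ratio is 1:1, so n(NH4NO3) = 4.96418 × 1/1 = 4.96418 mol.
Mass of NH4NO3 = 4.96418 mol × 80.052 g/mol = 397.392 g.
Actual mass collected = 397.392 g × 0.923 = 366.793 g.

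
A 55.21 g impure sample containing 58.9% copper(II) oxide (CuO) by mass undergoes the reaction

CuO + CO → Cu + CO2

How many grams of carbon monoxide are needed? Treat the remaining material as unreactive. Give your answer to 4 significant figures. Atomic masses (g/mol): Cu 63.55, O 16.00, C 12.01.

11.45 g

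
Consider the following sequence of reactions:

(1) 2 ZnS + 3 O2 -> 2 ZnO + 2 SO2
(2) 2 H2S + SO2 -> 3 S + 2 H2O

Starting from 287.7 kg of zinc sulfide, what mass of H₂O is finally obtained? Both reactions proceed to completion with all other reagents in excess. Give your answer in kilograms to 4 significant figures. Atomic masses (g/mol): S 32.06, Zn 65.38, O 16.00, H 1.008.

106.4 kg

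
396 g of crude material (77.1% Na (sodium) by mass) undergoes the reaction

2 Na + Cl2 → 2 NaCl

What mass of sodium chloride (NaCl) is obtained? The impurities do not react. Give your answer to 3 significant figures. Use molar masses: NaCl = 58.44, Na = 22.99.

776 g

Mass of pure Na = 396 g × 0.771 = 305.3 g.
n(Na) = 305.3 g / 22.99 g/mol = 13.28 mol.
From the equation the Na:NaCl mole ratio is 2:2, so n(NaCl) = 13.28 × 2/2 = 13.28 mol.
Mass of NaCl = 13.28 mol × 58.44 g/mol = 776.1 g.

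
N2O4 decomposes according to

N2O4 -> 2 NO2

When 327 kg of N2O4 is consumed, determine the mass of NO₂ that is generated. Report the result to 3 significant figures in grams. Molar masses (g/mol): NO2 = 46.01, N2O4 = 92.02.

327000 g

Convert: 327 kg = 327000 g.
n(N2O4) = 327000 g / 92.02 g/mol = 3554 mol.
From the equation the N2O4:NO2 mole ratio is 1:2, so n(NO2) = 3554 × 2/1 = 7107 mol.
Mass of NO2 = 7107 mol × 46.01 g/mol = 327000 g.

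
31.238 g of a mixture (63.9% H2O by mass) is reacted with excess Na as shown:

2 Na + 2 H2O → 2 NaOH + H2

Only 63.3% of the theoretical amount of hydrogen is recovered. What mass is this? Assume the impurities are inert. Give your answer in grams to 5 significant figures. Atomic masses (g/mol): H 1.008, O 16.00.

0.70695 g

Pure H2O available = 31.238 g × 0.639 = 19.9611 g.
M(H2O) = 2(1.008) + 16.00 = 18.016 g/mol.
M(H2) = 2(1.008) = 2.016 g/mol.
n(H2O) = 19.9611 g / 18.016 g/mol = 1.10796 mol.
From the equation the H2O:H2 mole ratio is 2:1, so n(H2) = 1.10796 × 1/2 = 0.553982 mol.
Mass of H2 = 0.553982 mol × 2.016 g/mol = 1.11683 g.
Actual mass collected = 1.11683 g × 0.633 = 0.706952 g.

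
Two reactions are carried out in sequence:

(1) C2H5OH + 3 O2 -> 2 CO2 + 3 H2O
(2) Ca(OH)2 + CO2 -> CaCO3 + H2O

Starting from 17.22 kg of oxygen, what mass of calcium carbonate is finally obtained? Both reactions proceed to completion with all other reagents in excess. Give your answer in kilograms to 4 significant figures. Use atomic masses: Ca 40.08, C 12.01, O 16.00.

35.91 kg

M(O2) = 2(16.00) = 32.00 g/mol.
M(CaCO3) = 40.08 + 12.01 + 3(16.00) = 100.09 g/mol.
17.22 kg = 17220 g.
n(O2) = 17220 / 32.00 = 538.12 mol.
Step 1 gives a 3:2 ratio of O2 to CO2, so n(CO2) = 358.75 mol.
In step 2 the CO2:CaCO3 ratio is 1:1, so n(CaCO3) = 358.75 mol.
Mass of CaCO3 = 358.75 × 100.09 = 35907 g = 35.91 kg.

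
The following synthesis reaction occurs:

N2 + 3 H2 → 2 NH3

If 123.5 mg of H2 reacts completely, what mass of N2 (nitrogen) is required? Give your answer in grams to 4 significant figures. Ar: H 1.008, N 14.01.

0.5722 g

M(H2) = 2(1.008) = 2.016 g/mol.
M(N2) = 2(14.01) = 28.02 g/mol.
Convert: 123.5 mg = 0.12350 g.
n(H2) = 0.12350 g / 2.016 g/mol = 0.061260 mol.
From the equation the H2:N2 mole ratio is 3:1, so n(N2) = 0.061260 × 1/3 = 0.020420 mol.
Mass of N2 = 0.020420 mol × 28.02 g/mol = 0.57217 g.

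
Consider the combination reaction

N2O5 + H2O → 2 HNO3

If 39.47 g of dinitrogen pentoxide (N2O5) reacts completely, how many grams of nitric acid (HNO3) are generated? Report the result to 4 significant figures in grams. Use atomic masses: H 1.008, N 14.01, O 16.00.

M(N2O5) = 2(14.01) + 5(16.00) = 108.02 g/mol.
M(HNO3) = 1.008 + 14.01 + 3(16.00) = 63.018 g/mol.
n(N2O5) = 39.470 g / 108.02 g/mol = 0.36540 mol.
From the equation the N2O5:HNO3 mole ratio is 1:2, so n(HNO3) = 0.36540 × 2/1 = 0.73079 mol.
Mass of HNO3 = 0.73079 mol × 63.018 g/mol = 46.053 g.

46.05 g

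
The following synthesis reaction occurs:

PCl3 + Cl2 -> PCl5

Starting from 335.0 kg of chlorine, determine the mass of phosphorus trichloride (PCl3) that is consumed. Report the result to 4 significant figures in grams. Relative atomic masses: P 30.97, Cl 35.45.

648800 g

M(Cl2) = 2(35.45) = 70.90 g/mol.
M(PCl3) = 30.97 + 3(35.45) = 137.32 g/mol.
Convert: 335.0 kg = 335000 g.
n(Cl2) = 335000 g / 70.90 g/mol = 4725.0 mol.
From the equation the Cl2:PCl3 mole ratio is 1:1, so n(PCl3) = 4725.0 × 1/1 = 4725.0 mol.
Mass of PCl3 = 4725.0 mol × 137.32 g/mol = 648830 g.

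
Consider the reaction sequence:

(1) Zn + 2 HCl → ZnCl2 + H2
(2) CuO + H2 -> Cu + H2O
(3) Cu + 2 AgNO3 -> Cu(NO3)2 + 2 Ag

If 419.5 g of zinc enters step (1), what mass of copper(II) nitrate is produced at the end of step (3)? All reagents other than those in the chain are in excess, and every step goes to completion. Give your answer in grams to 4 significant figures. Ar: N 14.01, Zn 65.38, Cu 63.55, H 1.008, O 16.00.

M(Zn) = 65.38 g/mol.
M(Cu(NO3)2) = 63.55 + 2(14.01) + 6(16.00) = 187.57 g/mol.
n(Zn) = 419.5 / 65.38 = 6.4163 mol.
Reaction (1): Zn→H2 ratio 1:1 ⇒ n(H2) = 6.4163 mol.
Reaction (2): H2→Cu ratio 1:1 ⇒ n(Cu) = 6.4163 mol.
Reaction (3): Cu→Cu(NO3)2 ratio 1:1 ⇒ n(Cu(NO3)2) = 6.4163 mol.
Mass of Cu(NO3)2 = 6.4163 × 187.57 = 1203.5 g.

1204 g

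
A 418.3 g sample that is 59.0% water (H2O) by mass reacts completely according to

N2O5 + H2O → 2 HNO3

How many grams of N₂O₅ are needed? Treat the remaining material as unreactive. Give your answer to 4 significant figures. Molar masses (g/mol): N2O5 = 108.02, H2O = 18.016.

1480 g

Mass of pure H2O = 418.3 g × 0.590 = 246.80 g.
n(H2O) = 246.80 g / 18.016 g/mol = 13.699 mol.
From the equation the H2O:N2O5 mole ratio is 1:1, so n(N2O5) = 13.699 × 1/1 = 13.699 mol.
Mass of N2O5 = 13.699 mol × 108.02 g/mol = 1479.7 g.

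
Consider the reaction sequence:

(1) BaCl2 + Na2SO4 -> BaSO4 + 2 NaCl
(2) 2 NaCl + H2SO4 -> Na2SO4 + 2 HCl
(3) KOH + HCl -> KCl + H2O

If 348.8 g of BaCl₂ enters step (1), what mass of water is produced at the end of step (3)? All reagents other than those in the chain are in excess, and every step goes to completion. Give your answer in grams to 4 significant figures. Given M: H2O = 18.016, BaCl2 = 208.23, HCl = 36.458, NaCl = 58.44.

60.36 g

n(BaCl2) = 348.8 / 208.23 = 1.6751 mol.
Reaction (1): BaCl2→NaCl ratio 1:2 ⇒ n(NaCl) = 3.3501 mol.
Reaction (2): NaCl→HCl ratio 2:2 ⇒ n(HCl) = 3.3501 mol.
Reaction (3): HCl→H2O ratio 1:1 ⇒ n(H2O) = 3.3501 mol.
Mass of H2O = 3.3501 × 18.016 = 60.356 g.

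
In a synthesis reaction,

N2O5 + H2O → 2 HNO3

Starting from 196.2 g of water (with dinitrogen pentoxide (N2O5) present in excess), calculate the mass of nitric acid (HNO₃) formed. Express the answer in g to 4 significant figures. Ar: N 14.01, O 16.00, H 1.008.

1373 g

M(H2O) = 2(1.008) + 16.00 = 18.016 g/mol.
M(HNO3) = 1.008 + 14.01 + 3(16.00) = 63.018 g/mol.
n(H2O) = 196.20 g / 18.016 g/mol = 10.890 mol.
From the equation the H2O:HNO3 mole ratio is 1:2, so n(HNO3) = 10.890 × 2/1 = 21.781 mol.
Mass of HNO3 = 21.781 mol × 63.018 g/mol = 1372.6 g.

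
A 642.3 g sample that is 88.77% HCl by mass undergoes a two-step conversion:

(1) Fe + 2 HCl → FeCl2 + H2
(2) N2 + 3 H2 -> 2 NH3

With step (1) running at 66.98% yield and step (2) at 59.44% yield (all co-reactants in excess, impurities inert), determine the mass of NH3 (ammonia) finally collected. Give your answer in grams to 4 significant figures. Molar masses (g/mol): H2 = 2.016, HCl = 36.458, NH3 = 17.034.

35.35 g

Pure HCl = 642.3 × 0.8877 = 570.17 g.
n(HCl) = 570.17 / 36.458 = 15.639 mol.
Step 1 (HCl:H2 = 2:1): theoretical n(H2) = 7.8195 mol; at 66.98% yield, n(H2) = 5.2375 mol.
Step 2 (H2:NH3 = 3:2): theoretical n(NH3) = 3.4917 mol, so theoretical mass = 3.4917 × 17.034 = 59.477 g.
At 59.44% yield, actual mass of NH3 = 59.477 × 0.5944 = 35.353 g.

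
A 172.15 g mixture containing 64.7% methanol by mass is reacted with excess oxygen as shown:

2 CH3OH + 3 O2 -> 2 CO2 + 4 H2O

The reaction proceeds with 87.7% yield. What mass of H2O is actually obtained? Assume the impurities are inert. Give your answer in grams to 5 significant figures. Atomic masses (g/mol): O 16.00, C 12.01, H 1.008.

109.84 g

Pure CH3OH available = 172.15 g × 0.647 = 111.381 g.
M(CH3OH) = 12.01 + 4(1.008) + 16.00 = 32.042 g/mol.
M(H2O) = 2(1.008) + 16.00 = 18.016 g/mol.
n(CH3OH) = 111.381 g / 32.042 g/mol = 3.47610 mol.
From the equation the CH3OH:H2O mole ratio is 2:4, so n(H2O) = 3.47610 × 4/2 = 6.95219 mol.
Mass of H2O = 6.95219 mol × 18.016 g/mol = 125.251 g.
Actual mass collected = 125.251 g × 0.877 = 109.845 g.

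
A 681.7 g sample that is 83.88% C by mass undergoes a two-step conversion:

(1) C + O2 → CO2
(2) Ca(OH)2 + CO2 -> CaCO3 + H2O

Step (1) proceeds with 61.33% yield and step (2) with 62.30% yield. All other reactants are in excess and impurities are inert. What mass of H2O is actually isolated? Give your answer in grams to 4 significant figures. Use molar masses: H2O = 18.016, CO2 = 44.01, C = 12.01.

327.7 g

Pure C = 681.7 × 0.8388 = 571.81 g.
n(C) = 571.81 / 12.01 = 47.611 mol.
Step 1 (C:CO2 = 1:1): theoretical n(CO2) = 47.611 mol; at 61.33% yield, n(CO2) = 29.200 mol.
Step 2 (CO2:H2O = 1:1): theoretical n(H2O) = 29.200 mol, so theoretical mass = 29.200 × 18.016 = 526.07 g.
At 62.30% yield, actual mass of H2O = 526.07 × 0.6230 = 327.74 g.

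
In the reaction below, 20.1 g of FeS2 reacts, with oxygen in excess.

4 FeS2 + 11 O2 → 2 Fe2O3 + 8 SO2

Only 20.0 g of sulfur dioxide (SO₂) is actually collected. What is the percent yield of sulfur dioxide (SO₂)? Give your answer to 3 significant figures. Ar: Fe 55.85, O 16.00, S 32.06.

93.2 %

M(FeS2) = 55.85 + 2(32.06) = 119.97 g/mol.
M(SO2) = 32.06 + 2(16.00) = 64.06 g/mol.
n(FeS2) = 20.10 g / 119.97 g/mol = 0.1675 mol.
From the equation the FeS2:SO2 mole ratio is 4:8, so n(SO2) = 0.1675 × 8/4 = 0.3351 mol.
Mass of SO2 = 0.3351 mol × 64.06 g/mol = 21.47 g.
This is the theoretical yield. Percent yield = 20.0 g / 21.47 g × 100% = 93.17%.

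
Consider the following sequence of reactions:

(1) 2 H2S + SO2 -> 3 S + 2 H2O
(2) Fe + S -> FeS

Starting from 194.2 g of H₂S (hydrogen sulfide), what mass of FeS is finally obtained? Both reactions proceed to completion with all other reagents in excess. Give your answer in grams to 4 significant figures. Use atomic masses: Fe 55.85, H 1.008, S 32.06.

751.5 g

M(H2S) = 2(1.008) + 32.06 = 34.076 g/mol.
M(FeS) = 55.85 + 32.06 = 87.91 g/mol.
n(H2S) = 194.20 / 34.076 = 5.6990 mol.
Step 1 gives a 2:3 ratio of H2S to S, so n(S) = 8.5485 mol.
In step 2 the S:FeS ratio is 1:1, so n(FeS) = 8.5485 mol.
Mass of FeS = 8.5485 × 87.91 = 751.50 g.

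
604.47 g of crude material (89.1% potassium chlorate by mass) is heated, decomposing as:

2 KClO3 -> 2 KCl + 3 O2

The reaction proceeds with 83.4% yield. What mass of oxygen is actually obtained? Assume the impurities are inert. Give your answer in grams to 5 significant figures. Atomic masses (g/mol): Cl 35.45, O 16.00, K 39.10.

Pure KClO3 available = 604.47 g × 0.891 = 538.583 g.
M(KClO3) = 39.10 + 35.45 + 3(16.00) = 122.55 g/mol.
M(O2) = 2(16.00) = 32.00 g/mol.
n(KClO3) = 538.583 g / 122.55 g/mol = 4.39480 mol.
From the equation the KClO3:O2 mole ratio is 2:3, so n(O2) = 4.39480 × 3/2 = 6.59220 mol.
Mass of O2 = 6.59220 mol × 32.00 g/mol = 210.950 g.
Actual mass collected = 210.950 g × 0.834 = 175.933 g.

175.93 g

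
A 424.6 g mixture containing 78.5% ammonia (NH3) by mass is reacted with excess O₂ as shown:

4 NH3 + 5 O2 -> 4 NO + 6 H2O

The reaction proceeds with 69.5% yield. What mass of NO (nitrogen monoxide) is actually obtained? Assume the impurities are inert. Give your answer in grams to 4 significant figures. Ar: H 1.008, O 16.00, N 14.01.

Pure NH3 available = 424.6 g × 0.785 = 333.31 g.
M(NH3) = 14.01 + 3(1.008) = 17.034 g/mol.
M(NO) = 14.01 + 16.00 = 30.01 g/mol.
n(NH3) = 333.31 g / 17.034 g/mol = 19.567 mol.
From the equation the NH3:NO mole ratio is 4:4, so n(NO) = 19.567 × 4/4 = 19.567 mol.
Mass of NO = 19.567 mol × 30.01 g/mol = 587.22 g.
Actual mass collected = 587.22 g × 0.695 = 408.12 g.

408.1 g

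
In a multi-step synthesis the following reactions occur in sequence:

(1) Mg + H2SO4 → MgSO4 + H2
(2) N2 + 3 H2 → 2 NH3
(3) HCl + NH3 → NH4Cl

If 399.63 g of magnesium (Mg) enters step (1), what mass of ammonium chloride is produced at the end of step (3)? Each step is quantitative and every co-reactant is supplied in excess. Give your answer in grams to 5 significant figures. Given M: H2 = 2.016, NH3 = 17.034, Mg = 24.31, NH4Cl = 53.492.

586.23 g

n(Mg) = 399.63 / 24.31 = 16.4389 mol.
Reaction (1): Mg→H2 ratio 1:1 ⇒ n(H2) = 16.4389 mol.
Reaction (2): H2→NH3 ratio 3:2 ⇒ n(NH3) = 10.9593 mol.
Reaction (3): NH3→NH4Cl ratio 1:1 ⇒ n(NH4Cl) = 10.9593 mol.
Mass of NH4Cl = 10.9593 × 53.492 = 586.234 g.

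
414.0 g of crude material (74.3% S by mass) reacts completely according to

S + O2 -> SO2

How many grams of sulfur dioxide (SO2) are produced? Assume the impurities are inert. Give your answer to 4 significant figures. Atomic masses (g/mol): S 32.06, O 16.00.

Mass of pure S = 414.0 g × 0.743 = 307.60 g.
M(S) = 32.06 g/mol.
M(SO2) = 32.06 + 2(16.00) = 64.06 g/mol.
n(S) = 307.60 g / 32.06 g/mol = 9.5946 mol.
From the equation the S:SO2 mole ratio is 1:1, so n(SO2) = 9.5946 × 1/1 = 9.5946 mol.
Mass of SO2 = 9.5946 mol × 64.06 g/mol = 614.63 g.

614.6 g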